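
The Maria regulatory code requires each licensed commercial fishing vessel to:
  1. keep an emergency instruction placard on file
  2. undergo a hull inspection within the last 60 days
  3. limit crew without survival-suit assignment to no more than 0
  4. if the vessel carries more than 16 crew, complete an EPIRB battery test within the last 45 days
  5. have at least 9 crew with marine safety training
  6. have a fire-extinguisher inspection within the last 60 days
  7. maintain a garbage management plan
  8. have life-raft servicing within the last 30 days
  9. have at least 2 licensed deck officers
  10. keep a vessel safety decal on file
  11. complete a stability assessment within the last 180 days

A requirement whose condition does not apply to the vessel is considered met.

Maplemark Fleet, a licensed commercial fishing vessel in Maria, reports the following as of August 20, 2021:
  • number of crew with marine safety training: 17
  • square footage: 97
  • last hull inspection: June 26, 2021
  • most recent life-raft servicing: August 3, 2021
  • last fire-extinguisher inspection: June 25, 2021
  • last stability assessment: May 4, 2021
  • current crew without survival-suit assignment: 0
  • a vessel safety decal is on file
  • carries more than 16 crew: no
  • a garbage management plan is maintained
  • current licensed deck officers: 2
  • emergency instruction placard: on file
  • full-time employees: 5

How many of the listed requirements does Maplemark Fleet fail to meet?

1. emergency instruction placard present → met
2. hull inspection 55 days ago vs limit 60 → met
3. crew without survival-suit assignment 0 ≤ 0 → met
4. condition 'carries more than 16 crew' does not hold → requirement n/a → met
5. crew with marine safety training 17 ≥ 9 → met
6. fire-extinguisher inspection 56 days ago vs limit 60 → met
7. garbage management plan present → met
8. life-raft servicing 17 days ago vs limit 30 → met
9. licensed deck officers 2 ≥ 2 → met
10. vessel safety decal present → met
11. stability assessment 108 days ago vs limit 180 → met
Not met: 0 of 11

0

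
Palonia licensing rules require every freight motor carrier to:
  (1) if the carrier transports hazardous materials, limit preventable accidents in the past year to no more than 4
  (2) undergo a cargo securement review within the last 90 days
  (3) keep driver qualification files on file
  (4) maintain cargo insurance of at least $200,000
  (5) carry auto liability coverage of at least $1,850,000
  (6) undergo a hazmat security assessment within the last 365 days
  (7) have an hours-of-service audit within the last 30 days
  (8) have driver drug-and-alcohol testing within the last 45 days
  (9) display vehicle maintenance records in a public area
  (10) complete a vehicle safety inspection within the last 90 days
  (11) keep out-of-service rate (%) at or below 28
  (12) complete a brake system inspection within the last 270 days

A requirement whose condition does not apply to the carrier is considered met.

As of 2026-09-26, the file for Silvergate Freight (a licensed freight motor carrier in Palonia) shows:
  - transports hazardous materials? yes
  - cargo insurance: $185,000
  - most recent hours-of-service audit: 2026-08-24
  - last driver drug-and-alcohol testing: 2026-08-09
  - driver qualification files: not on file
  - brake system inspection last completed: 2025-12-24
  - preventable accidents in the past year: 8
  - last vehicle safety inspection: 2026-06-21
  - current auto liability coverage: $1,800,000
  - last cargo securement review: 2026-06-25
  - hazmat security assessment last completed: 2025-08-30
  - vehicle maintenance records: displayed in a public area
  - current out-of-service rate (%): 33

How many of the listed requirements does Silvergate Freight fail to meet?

11

1. condition 'transports hazardous materials' holds; preventable accidents in the past year 8 > 4 → not met
2. cargo securement review 93 days ago vs limit 90 → not met
3. driver qualification files absent → not met
4. cargo insurance $185,000 < $200,000 → not met
5. auto liability coverage $1,800,000 < $1,850,000 → not met
6. hazmat security assessment 392 days ago vs limit 365 → not met
7. hours-of-service audit 33 days ago vs limit 30 → not met
8. driver drug-and-alcohol testing 48 days ago vs limit 45 → not met
9. vehicle maintenance records present → met
10. vehicle safety inspection 97 days ago vs limit 90 → not met
11. out-of-service rate (%) 33 > 28 → not met
12. brake system inspection 276 days ago vs limit 270 → not met
Not met: 11 of 12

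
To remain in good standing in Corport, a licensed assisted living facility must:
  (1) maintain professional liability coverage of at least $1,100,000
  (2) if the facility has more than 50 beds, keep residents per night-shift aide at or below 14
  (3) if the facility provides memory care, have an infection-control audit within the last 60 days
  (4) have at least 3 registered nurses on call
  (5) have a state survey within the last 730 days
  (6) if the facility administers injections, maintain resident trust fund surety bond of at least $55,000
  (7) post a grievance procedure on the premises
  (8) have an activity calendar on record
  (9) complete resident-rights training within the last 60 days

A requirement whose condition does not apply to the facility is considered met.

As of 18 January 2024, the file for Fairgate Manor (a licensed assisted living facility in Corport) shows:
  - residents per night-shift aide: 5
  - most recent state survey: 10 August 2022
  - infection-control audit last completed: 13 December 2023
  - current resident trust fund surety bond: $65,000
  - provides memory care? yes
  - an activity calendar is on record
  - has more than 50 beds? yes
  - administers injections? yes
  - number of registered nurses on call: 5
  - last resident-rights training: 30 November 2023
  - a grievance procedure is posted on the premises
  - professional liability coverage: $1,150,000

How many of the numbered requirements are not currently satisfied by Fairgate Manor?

0

1. professional liability coverage $1,150,000 ≥ $1,100,000 → met
2. condition 'has more than 50 beds' holds; residents per night-shift aide 5 ≤ 14 → met
3. condition 'provides memory care' holds; infection-control audit 36 days ago vs limit 60 → met
4. registered nurses on call 5 ≥ 3 → met
5. state survey 526 days ago vs limit 730 → met
6. condition 'administers injections' holds; resident trust fund surety bond $65,000 ≥ $55,000 → met
7. grievance procedure present → met
8. activity calendar present → met
9. resident-rights training 49 days ago vs limit 60 → met
Not met: 0 of 9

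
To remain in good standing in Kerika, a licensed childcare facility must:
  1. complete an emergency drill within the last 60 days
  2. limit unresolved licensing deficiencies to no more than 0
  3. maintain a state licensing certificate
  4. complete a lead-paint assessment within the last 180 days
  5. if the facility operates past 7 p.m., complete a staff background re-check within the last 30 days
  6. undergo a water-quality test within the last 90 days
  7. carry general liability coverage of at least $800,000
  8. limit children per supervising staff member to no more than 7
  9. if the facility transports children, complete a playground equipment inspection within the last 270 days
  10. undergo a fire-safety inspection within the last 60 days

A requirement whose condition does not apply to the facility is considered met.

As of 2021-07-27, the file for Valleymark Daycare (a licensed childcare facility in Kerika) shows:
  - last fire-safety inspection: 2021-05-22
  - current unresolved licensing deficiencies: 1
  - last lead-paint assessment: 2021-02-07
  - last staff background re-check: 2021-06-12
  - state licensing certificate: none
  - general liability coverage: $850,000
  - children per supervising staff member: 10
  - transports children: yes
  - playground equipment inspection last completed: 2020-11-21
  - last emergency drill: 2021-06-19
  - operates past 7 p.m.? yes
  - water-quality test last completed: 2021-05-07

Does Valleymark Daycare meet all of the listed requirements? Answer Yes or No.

1. emergency drill 38 days ago vs limit 60 → met
2. unresolved licensing deficiencies 1 > 0 → not met
3. state licensing certificate absent → not met
4. lead-paint assessment 170 days ago vs limit 180 → met
5. condition 'operates past 7 p.m.' holds; staff background re-check 45 days ago vs limit 30 → not met
6. water-quality test 81 days ago vs limit 90 → met
7. general liability coverage $850,000 ≥ $800,000 → met
8. children per supervising staff member 10 > 7 → not met
9. condition 'transports children' holds; playground equipment inspection 248 days ago vs limit 270 → met
10. fire-safety inspection 66 days ago vs limit 60 → not met
Not met: 2, 3, 5, 8, 10

No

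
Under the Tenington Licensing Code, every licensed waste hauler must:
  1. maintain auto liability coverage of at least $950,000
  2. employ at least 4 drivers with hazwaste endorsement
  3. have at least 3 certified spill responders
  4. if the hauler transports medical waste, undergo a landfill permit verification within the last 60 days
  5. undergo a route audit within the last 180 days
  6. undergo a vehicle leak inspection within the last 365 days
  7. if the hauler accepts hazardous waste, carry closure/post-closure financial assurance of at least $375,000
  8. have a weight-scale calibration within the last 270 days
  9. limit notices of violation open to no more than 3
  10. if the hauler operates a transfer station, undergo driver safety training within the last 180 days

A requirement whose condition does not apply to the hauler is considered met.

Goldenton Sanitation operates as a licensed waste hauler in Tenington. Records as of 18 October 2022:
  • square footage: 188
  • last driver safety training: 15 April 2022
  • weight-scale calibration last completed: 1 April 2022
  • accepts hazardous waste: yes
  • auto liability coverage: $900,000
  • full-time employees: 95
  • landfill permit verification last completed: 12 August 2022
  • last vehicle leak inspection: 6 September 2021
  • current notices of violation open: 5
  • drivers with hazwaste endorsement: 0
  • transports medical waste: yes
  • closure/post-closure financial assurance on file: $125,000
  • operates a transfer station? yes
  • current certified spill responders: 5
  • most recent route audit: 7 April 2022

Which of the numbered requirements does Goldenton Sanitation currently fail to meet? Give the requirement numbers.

1, 2, 4, 5, 6, 7, 9, 10

1. auto liability coverage $900,000 < $950,000 → not met
2. drivers with hazwaste endorsement 0 < 4 → not met
3. certified spill responders 5 ≥ 3 → met
4. condition 'transports medical waste' holds; landfill permit verification 67 days ago vs limit 60 → not met
5. route audit 194 days ago vs limit 180 → not met
6. vehicle leak inspection 407 days ago vs limit 365 → not met
7. condition 'accepts hazardous waste' holds; closure/post-closure financial assurance $125,000 < $375,000 → not met
8. weight-scale calibration 200 days ago vs limit 270 → met
9. notices of violation open 5 > 3 → not met
10. condition 'operates a transfer station' holds; driver safety training 186 days ago vs limit 180 → not met
Not met: 1, 2, 4, 5, 6, 7, 9, 10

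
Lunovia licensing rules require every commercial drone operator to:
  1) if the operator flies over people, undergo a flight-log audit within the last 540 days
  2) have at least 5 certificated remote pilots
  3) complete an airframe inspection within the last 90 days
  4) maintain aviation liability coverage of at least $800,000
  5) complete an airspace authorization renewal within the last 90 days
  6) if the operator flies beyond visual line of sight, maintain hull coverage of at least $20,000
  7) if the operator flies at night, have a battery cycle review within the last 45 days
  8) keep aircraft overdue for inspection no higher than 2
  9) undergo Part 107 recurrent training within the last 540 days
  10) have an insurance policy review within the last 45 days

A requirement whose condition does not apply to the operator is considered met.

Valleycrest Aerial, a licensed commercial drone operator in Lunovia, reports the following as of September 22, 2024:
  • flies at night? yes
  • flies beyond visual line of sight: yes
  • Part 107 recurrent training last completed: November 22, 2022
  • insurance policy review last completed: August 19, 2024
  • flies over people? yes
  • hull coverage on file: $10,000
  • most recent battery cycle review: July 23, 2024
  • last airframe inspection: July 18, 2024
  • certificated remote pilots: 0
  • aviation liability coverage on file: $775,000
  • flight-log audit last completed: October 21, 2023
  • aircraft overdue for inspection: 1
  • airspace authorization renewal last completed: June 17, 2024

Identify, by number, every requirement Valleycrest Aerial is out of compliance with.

1. condition 'flies over people' holds; flight-log audit 337 days ago vs limit 540 → met
2. certificated remote pilots 0 < 5 → not met
3. airframe inspection 66 days ago vs limit 90 → met
4. aviation liability coverage $775,000 < $800,000 → not met
5. airspace authorization renewal 97 days ago vs limit 90 → not met
6. condition 'flies beyond visual line of sight' holds; hull coverage $10,000 < $20,000 → not met
7. condition 'flies at night' holds; battery cycle review 61 days ago vs limit 45 → not met
8. aircraft overdue for inspection 1 ≤ 2 → met
9. Part 107 recurrent training 670 days ago vs limit 540 → not met
10. insurance policy review 34 days ago vs limit 45 → met
Not met: 2, 4, 5, 6, 7, 9

2, 4, 5, 6, 7, 9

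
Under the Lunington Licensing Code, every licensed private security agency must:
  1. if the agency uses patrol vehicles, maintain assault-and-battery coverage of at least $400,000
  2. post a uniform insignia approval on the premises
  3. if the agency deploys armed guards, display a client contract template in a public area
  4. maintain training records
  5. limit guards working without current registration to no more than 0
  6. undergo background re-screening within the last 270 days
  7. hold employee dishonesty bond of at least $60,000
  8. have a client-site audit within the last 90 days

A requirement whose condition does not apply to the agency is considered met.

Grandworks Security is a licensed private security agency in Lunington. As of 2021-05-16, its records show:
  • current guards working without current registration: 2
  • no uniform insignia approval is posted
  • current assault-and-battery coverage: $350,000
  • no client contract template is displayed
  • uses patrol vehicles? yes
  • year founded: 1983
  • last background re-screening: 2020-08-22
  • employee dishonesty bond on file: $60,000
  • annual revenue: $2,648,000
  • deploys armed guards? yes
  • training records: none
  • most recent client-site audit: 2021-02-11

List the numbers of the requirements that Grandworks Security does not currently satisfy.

1, 2, 3, 4, 5, 8

1. condition 'uses patrol vehicles' holds; assault-and-battery coverage $350,000 < $400,000 → not met
2. uniform insignia approval absent → not met
3. condition 'deploys armed guards' holds; client contract template absent → not met
4. training records absent → not met
5. guards working without current registration 2 > 0 → not met
6. background re-screening 267 days ago vs limit 270 → met
7. employee dishonesty bond $60,000 ≥ $60,000 → met
8. client-site audit 94 days ago vs limit 90 → not met
Not met: 1, 2, 3, 4, 5, 8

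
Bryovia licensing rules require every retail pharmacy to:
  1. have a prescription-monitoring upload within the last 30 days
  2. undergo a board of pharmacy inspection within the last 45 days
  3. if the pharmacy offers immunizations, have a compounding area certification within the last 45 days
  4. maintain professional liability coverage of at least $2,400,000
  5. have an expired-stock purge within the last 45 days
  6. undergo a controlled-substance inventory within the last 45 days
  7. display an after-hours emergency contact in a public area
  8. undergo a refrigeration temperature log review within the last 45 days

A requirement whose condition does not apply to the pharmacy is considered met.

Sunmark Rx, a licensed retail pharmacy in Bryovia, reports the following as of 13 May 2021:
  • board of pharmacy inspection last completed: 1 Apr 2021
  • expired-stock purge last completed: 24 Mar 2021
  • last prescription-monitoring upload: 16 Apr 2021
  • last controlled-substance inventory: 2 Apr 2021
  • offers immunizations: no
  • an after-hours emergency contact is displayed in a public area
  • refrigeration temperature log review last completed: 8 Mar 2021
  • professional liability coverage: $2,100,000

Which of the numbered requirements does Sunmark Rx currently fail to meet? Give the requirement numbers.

1. prescription-monitoring upload 27 days ago vs limit 30 → met
2. board of pharmacy inspection 42 days ago vs limit 45 → met
3. condition 'offers immunizations' does not hold → requirement n/a → met
4. professional liability coverage $2,100,000 < $2,400,000 → not met
5. expired-stock purge 50 days ago vs limit 45 → not met
6. controlled-substance inventory 41 days ago vs limit 45 → met
7. after-hours emergency contact present → met
8. refrigeration temperature log review 66 days ago vs limit 45 → not met
Not met: 4, 5, 8

4, 5, 8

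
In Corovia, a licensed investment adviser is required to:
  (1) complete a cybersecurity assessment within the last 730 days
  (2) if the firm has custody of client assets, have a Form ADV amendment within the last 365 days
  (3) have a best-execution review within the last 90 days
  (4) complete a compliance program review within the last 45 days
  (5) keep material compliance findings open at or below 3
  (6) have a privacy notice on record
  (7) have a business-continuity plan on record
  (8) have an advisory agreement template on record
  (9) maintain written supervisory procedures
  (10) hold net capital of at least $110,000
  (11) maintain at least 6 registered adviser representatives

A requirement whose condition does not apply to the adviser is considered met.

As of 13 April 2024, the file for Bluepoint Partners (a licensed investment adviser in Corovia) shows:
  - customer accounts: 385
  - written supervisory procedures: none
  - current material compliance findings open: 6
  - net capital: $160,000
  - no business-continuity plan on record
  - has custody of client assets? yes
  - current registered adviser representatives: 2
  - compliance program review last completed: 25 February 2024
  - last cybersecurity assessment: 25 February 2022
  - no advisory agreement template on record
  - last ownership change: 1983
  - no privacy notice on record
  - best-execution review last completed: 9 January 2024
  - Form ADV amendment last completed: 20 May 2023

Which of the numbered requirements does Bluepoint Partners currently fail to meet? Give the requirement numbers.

1, 3, 4, 5, 6, 7, 8, 9, 11

1. cybersecurity assessment 778 days ago vs limit 730 → not met
2. condition 'has custody of client assets' holds; Form ADV amendment 329 days ago vs limit 365 → met
3. best-execution review 95 days ago vs limit 90 → not met
4. compliance program review 48 days ago vs limit 45 → not met
5. material compliance findings open 6 > 3 → not met
6. privacy notice absent → not met
7. business-continuity plan absent → not met
8. advisory agreement template absent → not met
9. written supervisory procedures absent → not met
10. net capital $160,000 ≥ $110,000 → met
11. registered adviser representatives 2 < 6 → not met
Not met: 1, 3, 4, 5, 6, 7, 8, 9, 11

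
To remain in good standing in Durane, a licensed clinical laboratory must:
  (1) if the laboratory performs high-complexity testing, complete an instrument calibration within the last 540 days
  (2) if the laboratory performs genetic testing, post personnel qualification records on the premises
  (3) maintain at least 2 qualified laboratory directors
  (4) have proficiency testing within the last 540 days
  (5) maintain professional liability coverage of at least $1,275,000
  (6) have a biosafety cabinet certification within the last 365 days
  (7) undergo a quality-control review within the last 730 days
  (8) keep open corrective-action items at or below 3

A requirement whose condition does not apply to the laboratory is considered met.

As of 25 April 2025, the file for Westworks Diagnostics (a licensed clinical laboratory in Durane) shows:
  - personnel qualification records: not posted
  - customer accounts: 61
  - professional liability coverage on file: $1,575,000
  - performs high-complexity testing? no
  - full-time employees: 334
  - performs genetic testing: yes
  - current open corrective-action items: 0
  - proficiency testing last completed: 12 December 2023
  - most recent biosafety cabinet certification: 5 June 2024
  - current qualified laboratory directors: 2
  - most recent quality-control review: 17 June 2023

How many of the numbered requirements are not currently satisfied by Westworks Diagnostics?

1

1. condition 'performs high-complexity testing' does not hold → requirement n/a → met
2. condition 'performs genetic testing' holds; personnel qualification records absent → not met
3. qualified laboratory directors 2 ≥ 2 → met
4. proficiency testing 500 days ago vs limit 540 → met
5. professional liability coverage $1,575,000 ≥ $1,275,000 → met
6. biosafety cabinet certification 324 days ago vs limit 365 → met
7. quality-control review 678 days ago vs limit 730 → met
8. open corrective-action items 0 ≤ 3 → met
Not met: 1 of 8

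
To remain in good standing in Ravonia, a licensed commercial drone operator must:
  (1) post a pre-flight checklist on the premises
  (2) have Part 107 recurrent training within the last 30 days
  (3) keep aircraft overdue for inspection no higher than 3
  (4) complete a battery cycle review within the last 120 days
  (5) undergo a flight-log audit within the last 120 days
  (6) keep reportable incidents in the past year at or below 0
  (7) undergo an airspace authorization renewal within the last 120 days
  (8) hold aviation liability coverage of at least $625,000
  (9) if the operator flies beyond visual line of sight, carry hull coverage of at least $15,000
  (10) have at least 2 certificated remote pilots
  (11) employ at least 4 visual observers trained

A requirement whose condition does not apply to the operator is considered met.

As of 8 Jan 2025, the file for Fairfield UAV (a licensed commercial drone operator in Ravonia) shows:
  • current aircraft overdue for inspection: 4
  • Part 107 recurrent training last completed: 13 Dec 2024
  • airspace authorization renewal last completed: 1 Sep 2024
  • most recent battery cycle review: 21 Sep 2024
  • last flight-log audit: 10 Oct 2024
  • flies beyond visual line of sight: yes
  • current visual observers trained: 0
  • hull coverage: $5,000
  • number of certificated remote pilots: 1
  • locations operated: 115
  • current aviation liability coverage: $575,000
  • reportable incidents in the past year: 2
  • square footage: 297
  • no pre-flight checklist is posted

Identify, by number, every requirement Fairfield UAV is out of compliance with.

1, 3, 6, 7, 8, 9, 10, 11

1. pre-flight checklist absent → not met
2. Part 107 recurrent training 26 days ago vs limit 30 → met
3. aircraft overdue for inspection 4 > 3 → not met
4. battery cycle review 109 days ago vs limit 120 → met
5. flight-log audit 90 days ago vs limit 120 → met
6. reportable incidents in the past year 2 > 0 → not met
7. airspace authorization renewal 129 days ago vs limit 120 → not met
8. aviation liability coverage $575,000 < $625,000 → not met
9. condition 'flies beyond visual line of sight' holds; hull coverage $5,000 < $15,000 → not met
10. certificated remote pilots 1 < 2 → not met
11. visual observers trained 0 < 4 → not met
Not met: 1, 3, 6, 7, 8, 9, 10, 11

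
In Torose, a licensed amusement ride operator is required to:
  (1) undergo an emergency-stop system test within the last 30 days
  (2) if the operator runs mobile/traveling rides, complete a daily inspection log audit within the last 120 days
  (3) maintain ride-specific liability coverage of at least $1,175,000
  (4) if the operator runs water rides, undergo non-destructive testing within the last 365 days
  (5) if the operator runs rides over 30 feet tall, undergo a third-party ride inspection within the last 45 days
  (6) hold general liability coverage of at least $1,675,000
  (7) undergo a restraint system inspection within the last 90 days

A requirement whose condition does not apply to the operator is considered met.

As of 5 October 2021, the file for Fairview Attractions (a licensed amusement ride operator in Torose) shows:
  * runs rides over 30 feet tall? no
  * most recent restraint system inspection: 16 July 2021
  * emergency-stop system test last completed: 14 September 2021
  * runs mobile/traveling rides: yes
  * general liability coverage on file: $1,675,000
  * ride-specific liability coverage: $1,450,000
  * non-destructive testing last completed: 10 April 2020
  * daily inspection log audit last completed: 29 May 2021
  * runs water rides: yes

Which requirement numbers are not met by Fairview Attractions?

2, 4

1. emergency-stop system test 21 days ago vs limit 30 → met
2. condition 'runs mobile/traveling rides' holds; daily inspection log audit 129 days ago vs limit 120 → not met
3. ride-specific liability coverage $1,450,000 ≥ $1,175,000 → met
4. condition 'runs water rides' holds; non-destructive testing 543 days ago vs limit 365 → not met
5. condition 'runs rides over 30 feet tall' does not hold → requirement n/a → met
6. general liability coverage $1,675,000 ≥ $1,675,000 → met
7. restraint system inspection 81 days ago vs limit 90 → met
Not met: 2, 4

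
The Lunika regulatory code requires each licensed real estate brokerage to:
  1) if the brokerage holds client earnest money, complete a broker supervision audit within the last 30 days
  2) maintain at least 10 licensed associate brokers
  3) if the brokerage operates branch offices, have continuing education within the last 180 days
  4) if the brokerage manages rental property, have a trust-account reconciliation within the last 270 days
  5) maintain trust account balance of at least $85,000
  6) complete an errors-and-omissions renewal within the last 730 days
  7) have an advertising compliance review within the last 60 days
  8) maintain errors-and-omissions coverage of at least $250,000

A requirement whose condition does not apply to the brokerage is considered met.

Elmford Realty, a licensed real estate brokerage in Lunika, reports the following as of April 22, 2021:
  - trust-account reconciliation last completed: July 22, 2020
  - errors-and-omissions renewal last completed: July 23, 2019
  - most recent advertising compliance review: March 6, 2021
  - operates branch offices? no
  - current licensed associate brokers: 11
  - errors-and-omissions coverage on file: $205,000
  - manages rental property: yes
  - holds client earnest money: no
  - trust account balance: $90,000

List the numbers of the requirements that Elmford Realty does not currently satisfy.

4, 8

1. condition 'holds client earnest money' does not hold → requirement n/a → met
2. licensed associate brokers 11 ≥ 10 → met
3. condition 'operates branch offices' does not hold → requirement n/a → met
4. condition 'manages rental property' holds; trust-account reconciliation 274 days ago vs limit 270 → not met
5. trust account balance $90,000 ≥ $85,000 → met
6. errors-and-omissions renewal 639 days ago vs limit 730 → met
7. advertising compliance review 47 days ago vs limit 60 → met
8. errors-and-omissions coverage $205,000 < $250,000 → not met
Not met: 4, 8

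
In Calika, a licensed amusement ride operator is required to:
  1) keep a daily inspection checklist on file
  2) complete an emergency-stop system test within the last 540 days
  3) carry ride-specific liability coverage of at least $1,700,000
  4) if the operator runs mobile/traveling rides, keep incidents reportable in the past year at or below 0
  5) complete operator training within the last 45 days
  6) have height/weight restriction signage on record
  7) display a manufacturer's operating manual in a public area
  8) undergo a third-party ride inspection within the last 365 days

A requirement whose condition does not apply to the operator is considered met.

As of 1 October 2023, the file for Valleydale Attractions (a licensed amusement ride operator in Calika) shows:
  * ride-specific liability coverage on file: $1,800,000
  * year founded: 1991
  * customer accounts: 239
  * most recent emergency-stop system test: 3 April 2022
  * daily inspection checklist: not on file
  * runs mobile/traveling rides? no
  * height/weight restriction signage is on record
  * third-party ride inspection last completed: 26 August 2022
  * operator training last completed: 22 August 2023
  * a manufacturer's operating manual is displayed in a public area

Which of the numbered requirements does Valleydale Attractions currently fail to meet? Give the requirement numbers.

1, 2, 8

1. daily inspection checklist absent → not met
2. emergency-stop system test 546 days ago vs limit 540 → not met
3. ride-specific liability coverage $1,800,000 ≥ $1,700,000 → met
4. condition 'runs mobile/traveling rides' does not hold → requirement n/a → met
5. operator training 40 days ago vs limit 45 → met
6. height/weight restriction signage present → met
7. manufacturer's operating manual present → met
8. third-party ride inspection 401 days ago vs limit 365 → not met
Not met: 1, 2, 8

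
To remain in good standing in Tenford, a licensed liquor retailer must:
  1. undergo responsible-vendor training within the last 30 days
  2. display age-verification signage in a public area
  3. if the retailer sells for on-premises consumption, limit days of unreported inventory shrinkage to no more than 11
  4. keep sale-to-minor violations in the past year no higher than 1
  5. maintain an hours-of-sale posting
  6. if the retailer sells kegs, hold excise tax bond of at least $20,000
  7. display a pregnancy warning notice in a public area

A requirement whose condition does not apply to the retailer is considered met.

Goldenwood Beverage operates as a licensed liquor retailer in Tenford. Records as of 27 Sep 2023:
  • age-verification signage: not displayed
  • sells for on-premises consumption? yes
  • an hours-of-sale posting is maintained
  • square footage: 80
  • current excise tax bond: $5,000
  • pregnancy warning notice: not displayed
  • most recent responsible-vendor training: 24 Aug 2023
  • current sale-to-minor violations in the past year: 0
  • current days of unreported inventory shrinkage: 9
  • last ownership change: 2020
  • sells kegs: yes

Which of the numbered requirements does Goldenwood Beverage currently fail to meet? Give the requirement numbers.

1. responsible-vendor training 34 days ago vs limit 30 → not met
2. age-verification signage absent → not met
3. condition 'sells for on-premises consumption' holds; days of unreported inventory shrinkage 9 ≤ 11 → met
4. sale-to-minor violations in the past year 0 ≤ 1 → met
5. hours-of-sale posting present → met
6. condition 'sells kegs' holds; excise tax bond $5,000 < $20,000 → not met
7. pregnancy warning notice absent → not met
Not met: 1, 2, 6, 7

1, 2, 6, 7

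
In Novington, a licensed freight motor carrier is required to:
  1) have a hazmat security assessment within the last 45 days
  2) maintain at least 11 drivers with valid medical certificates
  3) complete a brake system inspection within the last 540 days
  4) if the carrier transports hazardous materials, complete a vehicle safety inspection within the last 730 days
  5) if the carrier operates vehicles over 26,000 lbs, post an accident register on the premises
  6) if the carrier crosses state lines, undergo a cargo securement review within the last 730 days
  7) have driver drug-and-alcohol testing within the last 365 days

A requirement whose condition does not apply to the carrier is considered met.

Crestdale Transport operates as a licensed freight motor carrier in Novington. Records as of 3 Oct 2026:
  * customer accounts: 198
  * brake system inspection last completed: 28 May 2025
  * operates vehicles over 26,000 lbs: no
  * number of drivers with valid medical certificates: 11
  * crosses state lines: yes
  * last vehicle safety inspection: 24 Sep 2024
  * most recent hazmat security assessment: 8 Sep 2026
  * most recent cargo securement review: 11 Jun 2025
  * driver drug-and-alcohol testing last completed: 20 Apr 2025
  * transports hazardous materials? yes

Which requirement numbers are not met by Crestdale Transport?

1. hazmat security assessment 25 days ago vs limit 45 → met
2. drivers with valid medical certificates 11 ≥ 11 → met
3. brake system inspection 493 days ago vs limit 540 → met
4. condition 'transports hazardous materials' holds; vehicle safety inspection 739 days ago vs limit 730 → not met
5. condition 'operates vehicles over 26,000 lbs' does not hold → requirement n/a → met
6. condition 'crosses state lines' holds; cargo securement review 479 days ago vs limit 730 → met
7. driver drug-and-alcohol testing 531 days ago vs limit 365 → not met
Not met: 4, 7

4, 7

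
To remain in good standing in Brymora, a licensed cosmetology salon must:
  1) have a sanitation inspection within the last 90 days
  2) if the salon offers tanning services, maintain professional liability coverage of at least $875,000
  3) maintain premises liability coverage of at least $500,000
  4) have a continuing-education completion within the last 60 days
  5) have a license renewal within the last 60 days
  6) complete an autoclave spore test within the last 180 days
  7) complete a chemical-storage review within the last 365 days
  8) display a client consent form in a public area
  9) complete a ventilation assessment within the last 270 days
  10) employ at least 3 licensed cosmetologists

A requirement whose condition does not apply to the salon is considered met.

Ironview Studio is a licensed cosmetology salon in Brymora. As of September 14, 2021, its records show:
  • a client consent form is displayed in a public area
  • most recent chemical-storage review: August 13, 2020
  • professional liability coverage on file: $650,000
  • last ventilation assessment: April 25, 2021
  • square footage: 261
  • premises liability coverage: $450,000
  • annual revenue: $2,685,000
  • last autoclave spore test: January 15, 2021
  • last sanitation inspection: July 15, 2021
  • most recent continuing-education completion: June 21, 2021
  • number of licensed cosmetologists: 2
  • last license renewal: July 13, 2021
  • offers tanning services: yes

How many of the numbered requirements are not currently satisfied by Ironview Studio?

7

1. sanitation inspection 61 days ago vs limit 90 → met
2. condition 'offers tanning services' holds; professional liability coverage $650,000 < $875,000 → not met
3. premises liability coverage $450,000 < $500,000 → not met
4. continuing-education completion 85 days ago vs limit 60 → not met
5. license renewal 63 days ago vs limit 60 → not met
6. autoclave spore test 242 days ago vs limit 180 → not met
7. chemical-storage review 397 days ago vs limit 365 → not met
8. client consent form present → met
9. ventilation assessment 142 days ago vs limit 270 → met
10. licensed cosmetologists 2 < 3 → not met
Not met: 7 of 10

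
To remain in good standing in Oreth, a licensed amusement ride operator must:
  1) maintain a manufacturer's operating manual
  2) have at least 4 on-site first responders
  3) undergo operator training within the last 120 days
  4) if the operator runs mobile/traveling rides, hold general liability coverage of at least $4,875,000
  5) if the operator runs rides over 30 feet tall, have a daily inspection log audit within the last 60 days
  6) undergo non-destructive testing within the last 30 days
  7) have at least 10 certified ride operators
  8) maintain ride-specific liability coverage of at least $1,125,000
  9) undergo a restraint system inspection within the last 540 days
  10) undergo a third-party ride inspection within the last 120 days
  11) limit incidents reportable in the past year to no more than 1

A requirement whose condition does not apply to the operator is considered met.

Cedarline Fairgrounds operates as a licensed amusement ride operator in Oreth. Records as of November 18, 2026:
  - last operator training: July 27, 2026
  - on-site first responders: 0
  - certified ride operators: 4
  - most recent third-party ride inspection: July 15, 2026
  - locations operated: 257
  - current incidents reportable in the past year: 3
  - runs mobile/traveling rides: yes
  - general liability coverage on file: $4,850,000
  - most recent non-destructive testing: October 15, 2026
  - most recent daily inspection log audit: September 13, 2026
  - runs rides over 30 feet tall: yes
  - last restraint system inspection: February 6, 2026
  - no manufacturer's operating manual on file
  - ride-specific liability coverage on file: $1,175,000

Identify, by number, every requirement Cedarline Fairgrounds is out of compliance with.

1, 2, 4, 5, 6, 7, 10, 11

1. manufacturer's operating manual absent → not met
2. on-site first responders 0 < 4 → not met
3. operator training 114 days ago vs limit 120 → met
4. condition 'runs mobile/traveling rides' holds; general liability coverage $4,850,000 < $4,875,000 → not met
5. condition 'runs rides over 30 feet tall' holds; daily inspection log audit 66 days ago vs limit 60 → not met
6. non-destructive testing 34 days ago vs limit 30 → not met
7. certified ride operators 4 < 10 → not met
8. ride-specific liability coverage $1,175,000 ≥ $1,125,000 → met
9. restraint system inspection 285 days ago vs limit 540 → met
10. third-party ride inspection 126 days ago vs limit 120 → not met
11. incidents reportable in the past year 3 > 1 → not met
Not met: 1, 2, 4, 5, 6, 7, 10, 11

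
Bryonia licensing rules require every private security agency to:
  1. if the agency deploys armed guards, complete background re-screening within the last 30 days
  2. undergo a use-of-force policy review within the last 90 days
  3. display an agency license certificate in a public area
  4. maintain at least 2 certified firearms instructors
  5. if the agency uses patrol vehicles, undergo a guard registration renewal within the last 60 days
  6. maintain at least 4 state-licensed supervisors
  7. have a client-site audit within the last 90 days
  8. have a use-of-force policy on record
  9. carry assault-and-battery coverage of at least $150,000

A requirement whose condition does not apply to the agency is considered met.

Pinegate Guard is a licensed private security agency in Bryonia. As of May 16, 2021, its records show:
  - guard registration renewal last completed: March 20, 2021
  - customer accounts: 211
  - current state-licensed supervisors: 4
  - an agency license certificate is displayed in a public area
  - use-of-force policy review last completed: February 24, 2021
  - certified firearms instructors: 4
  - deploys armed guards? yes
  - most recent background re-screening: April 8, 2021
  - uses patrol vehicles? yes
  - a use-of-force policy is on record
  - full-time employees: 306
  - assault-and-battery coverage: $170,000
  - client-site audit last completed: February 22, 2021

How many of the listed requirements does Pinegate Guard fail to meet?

1

1. condition 'deploys armed guards' holds; background re-screening 38 days ago vs limit 30 → not met
2. use-of-force policy review 81 days ago vs limit 90 → met
3. agency license certificate present → met
4. certified firearms instructors 4 ≥ 2 → met
5. condition 'uses patrol vehicles' holds; guard registration renewal 57 days ago vs limit 60 → met
6. state-licensed supervisors 4 ≥ 4 → met
7. client-site audit 83 days ago vs limit 90 → met
8. use-of-force policy present → met
9. assault-and-battery coverage $170,000 ≥ $150,000 → met
Not met: 1 of 9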